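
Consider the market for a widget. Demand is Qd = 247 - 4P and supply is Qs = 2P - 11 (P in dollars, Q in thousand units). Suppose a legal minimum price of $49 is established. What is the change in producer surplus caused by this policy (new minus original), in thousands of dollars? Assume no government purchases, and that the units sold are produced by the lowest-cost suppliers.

In a free market, 247 - 4P = 2P - 11 gives the equilibrium P* = 43, Q* = 75.
Because the floor (49) lies above the market-clearing price, it is binding.
At P = 49: Qd = 247 - 4·49 = 51 and Qs = 2·49 - 11 = 87.
Producer surplus without the control is ½ · (43 - 5.5) · 75 = 1406.25.
With the floor, 51 units are sold at 49. The supply price at Q = 51 is 31, so PS = ½ · [(49 - 5.5) + (49 - 31)] · 51 = 1568.25.
Change in producer surplus = 1568.25 - 1406.25 = 162.

162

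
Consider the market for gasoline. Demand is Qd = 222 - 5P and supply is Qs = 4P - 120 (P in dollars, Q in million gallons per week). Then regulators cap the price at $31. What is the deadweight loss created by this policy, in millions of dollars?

176.4

Setting quantity demanded equal to quantity supplied, 222 - 5P = 4P - 120, gives P* = 38 and Q* = 32.
The ceiling of 31 is below the equilibrium price 38, so it binds.
At P = 31: Qd = 222 - 5·31 = 67 and Qs = 4·31 - 120 = 4.
Quantity traded falls to 4. At Q = 4 the demand price is (222 - 4)/5 = 43.6 and the supply price is (120 + 4)/4 = 31.
Deadweight loss = ½ · (43.6 - 31) · (32 - 4) = ½ · 12.6 · 28 = 176.4.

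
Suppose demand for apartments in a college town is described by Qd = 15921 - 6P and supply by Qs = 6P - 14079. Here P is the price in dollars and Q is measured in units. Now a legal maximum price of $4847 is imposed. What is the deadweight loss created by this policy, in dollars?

0

Without the control the market clears where 15921 - 6P = 6P - 14079, i.e. P* = 2500 and Q* = 921.
Since 4847 is above P* = 2500, the ceiling does not bind and the free-market outcome prevails.
Since the control does not bind, no trades are prevented and deadweight loss is zero.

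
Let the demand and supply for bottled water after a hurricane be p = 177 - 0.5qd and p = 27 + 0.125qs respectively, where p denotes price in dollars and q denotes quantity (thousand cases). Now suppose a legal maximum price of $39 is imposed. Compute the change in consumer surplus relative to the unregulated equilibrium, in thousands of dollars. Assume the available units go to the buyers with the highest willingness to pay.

Rearranging demand gives qd = 354 - 2p; rearranging supply gives qs = 8p - 216. Setting quantity demanded equal to quantity supplied, 354 - 2p = 8p - 216, gives p* = 57 and q* = 240.
Since 39 < 57, the ceiling is binding.
At p = 39: qd = 354 - 2·39 = 276 and qs = 8·39 - 216 = 96.
Consumer surplus without the control is ½ · (177 - 57) · 240 = 14400.
With the ceiling, 96 units are sold at 39 (assume they go to the highest-value buyers). The demand price at q = 96 is 129, so CS = ½ · [(177 - 39) + (129 - 39)] · 96 = 10944.
Change in consumer surplus = 10944 - 14400 = -3456.

-3456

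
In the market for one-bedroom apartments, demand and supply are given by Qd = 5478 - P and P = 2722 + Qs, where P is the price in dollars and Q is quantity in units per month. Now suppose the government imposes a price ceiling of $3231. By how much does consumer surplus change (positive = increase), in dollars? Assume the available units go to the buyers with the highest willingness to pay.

64740.5

Rearranging supply gives Qs = P - 2722. Without the control the market clears where 5478 - P = P - 2722, i.e. P* = 4100 and Q* = 1378.
The ceiling of 3231 is below the equilibrium price 4100, so it binds.
At P = 3231: Qd = 5478 - 3231 = 2247 and Qs = 3231 - 2722 = 509.
Consumer surplus without the control is ½ · (5478 - 4100) · 1378 = 949442.
With the ceiling, 509 units are sold at 3231 (assume they go to the highest-value buyers). The demand price at Q = 509 is 4969, so CS = ½ · [(5478 - 3231) + (4969 - 3231)] · 509 = 1014182.5.
Change in consumer surplus = 1014182.5 - 949442 = 64740.5.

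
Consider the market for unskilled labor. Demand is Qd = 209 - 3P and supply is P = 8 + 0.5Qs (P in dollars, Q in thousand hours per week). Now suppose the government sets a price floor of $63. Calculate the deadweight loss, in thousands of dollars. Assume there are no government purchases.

1215

Rearranging supply gives Qs = 2P - 16. In a free market, 209 - 3P = 2P - 16 gives the equilibrium P* = 45, Q* = 74.
Since 63 > 45, the floor is binding.
At P = 63: Qd = 209 - 3·63 = 20 and Qs = 2·63 - 16 = 110.
Quantity traded falls to 20. At Q = 20 the demand price is (209 - 20)/3 = 63 and the supply price is (16 + 20)/2 = 18.
Deadweight loss = ½ · (63 - 18) · (74 - 20) = ½ · 45 · 54 = 1215.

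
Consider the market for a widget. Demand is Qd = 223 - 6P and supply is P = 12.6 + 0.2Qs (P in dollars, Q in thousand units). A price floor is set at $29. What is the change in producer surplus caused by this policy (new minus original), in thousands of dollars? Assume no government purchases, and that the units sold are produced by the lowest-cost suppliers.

114.6

Rearranging supply gives Qs = 5P - 63. Equilibrium: 223 - 6P = 5P - 63, so 286 = 11P and P* = 26, Q* = 67.
Since 29 > 26, the floor is binding.
At P = 29: Qd = 223 - 6·29 = 49 and Qs = 5·29 - 63 = 82.
Producer surplus without the control is ½ · (26 - 12.6) · 67 = 448.9.
With the floor, 49 units are sold at 29. The supply price at Q = 49 is 22.4, so PS = ½ · [(29 - 12.6) + (29 - 22.4)] · 49 = 563.5.
Change in producer surplus = 563.5 - 448.9 = 114.6.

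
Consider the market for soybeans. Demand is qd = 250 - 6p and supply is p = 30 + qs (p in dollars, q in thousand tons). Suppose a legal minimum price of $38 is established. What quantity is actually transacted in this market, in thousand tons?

Rearranging supply gives qs = p - 30. Setting quantity demanded equal to quantity supplied, 250 - 6p = p - 30, gives p* = 40 and q* = 10.
Since 38 is below p* = 40, the floor does not bind and the free-market outcome prevails.

10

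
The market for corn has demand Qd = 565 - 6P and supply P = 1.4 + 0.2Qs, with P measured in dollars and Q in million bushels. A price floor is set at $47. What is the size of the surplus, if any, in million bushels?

Rearranging supply gives Qs = 5P - 7. Without the control the market clears where 565 - 6P = 5P - 7, i.e. P* = 52 and Q* = 253.
Since 47 is below P* = 52, the floor does not bind and the free-market outcome prevails.
Since the control does not bind, there is no surplus.

0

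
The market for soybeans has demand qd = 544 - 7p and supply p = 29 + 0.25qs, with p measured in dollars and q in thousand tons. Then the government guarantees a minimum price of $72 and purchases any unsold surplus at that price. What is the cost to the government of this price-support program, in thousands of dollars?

Rearranging supply gives qs = 4p - 116. Setting quantity demanded equal to quantity supplied, 544 - 7p = 4p - 116, gives p* = 60 and q* = 124.
Because the floor (72) lies above the market-clearing price, it is binding.
At p = 72: qd = 544 - 7·72 = 40 and qs = 4·72 - 116 = 172.
Surplus = qs - qd = 132.
Government expenditure = surplus × support price = 132 × 72 = 9504.

9504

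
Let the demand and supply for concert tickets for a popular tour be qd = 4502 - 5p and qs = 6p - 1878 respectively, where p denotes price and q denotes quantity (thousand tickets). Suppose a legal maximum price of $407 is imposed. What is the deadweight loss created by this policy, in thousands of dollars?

197531.4

Setting quantity demanded equal to quantity supplied, 4502 - 5p = 6p - 1878, gives p* = 580 and q* = 1602.
Because the ceiling (407) lies below the market-clearing price, it is binding.
At p = 407: qd = 4502 - 5·407 = 2467 and qs = 6·407 - 1878 = 564.
Quantity traded falls to 564. At q = 564 the demand price is (4502 - 564)/5 = 787.6 and the supply price is (1878 + 564)/6 = 407.
Deadweight loss = ½ · (787.6 - 407) · (1602 - 564) = ½ · 380.6 · 1038 = 197531.4.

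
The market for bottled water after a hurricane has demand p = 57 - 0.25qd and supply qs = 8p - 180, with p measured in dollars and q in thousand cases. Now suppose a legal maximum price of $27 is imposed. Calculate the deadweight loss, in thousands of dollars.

588

Rearranging demand gives qd = 228 - 4p. Without the control the market clears where 228 - 4p = 8p - 180, i.e. p* = 34 and q* = 92.
Since 27 < 34, the ceiling is binding.
At p = 27: qd = 228 - 4·27 = 120 and qs = 8·27 - 180 = 36.
Quantity traded falls to 36. At q = 36 the demand price is (228 - 36)/4 = 48 and the supply price is (180 + 36)/8 = 27.
Deadweight loss = ½ · (48 - 27) · (92 - 36) = ½ · 21 · 56 = 588.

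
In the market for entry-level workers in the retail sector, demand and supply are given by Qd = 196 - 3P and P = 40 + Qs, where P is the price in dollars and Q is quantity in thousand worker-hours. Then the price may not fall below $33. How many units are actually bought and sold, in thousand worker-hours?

Rearranging supply gives Qs = P - 40. Setting quantity demanded equal to quantity supplied, 196 - 3P = P - 40, gives P* = 59 and Q* = 19.
Since 33 is below P* = 59, the floor does not bind and the free-market outcome prevails.

19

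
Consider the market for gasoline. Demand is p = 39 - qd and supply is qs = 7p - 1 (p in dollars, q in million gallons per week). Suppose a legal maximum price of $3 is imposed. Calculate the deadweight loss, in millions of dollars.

Rearranging demand gives qd = 39 - p. In a free market, 39 - p = 7p - 1 gives the equilibrium p* = 5, q* = 34.
The ceiling of 3 is below the equilibrium price 5, so it binds.
At p = 3: qd = 39 - 3 = 36 and qs = 7·3 - 1 = 20.
Quantity traded falls to 20. At q = 20 the demand price is 39 - 20 = 19 and the supply price is (1 + 20)/7 = 3.
Deadweight loss = ½ · (19 - 3) · (34 - 20) = ½ · 16 · 14 = 112.

112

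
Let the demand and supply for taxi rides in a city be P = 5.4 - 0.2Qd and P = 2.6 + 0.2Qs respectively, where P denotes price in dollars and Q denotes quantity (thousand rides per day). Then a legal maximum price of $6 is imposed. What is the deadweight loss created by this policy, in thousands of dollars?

Rearranging demand gives Qd = 27 - 5P; rearranging supply gives Qs = 5P - 13. Without the control the market clears where 27 - 5P = 5P - 13, i.e. P* = 4 and Q* = 7.
The ceiling of 6 is above the equilibrium price 4, so it is not binding; the market clears at P* = 4, Q* = 7.
Since the control does not bind, no trades are prevented and deadweight loss is zero.

0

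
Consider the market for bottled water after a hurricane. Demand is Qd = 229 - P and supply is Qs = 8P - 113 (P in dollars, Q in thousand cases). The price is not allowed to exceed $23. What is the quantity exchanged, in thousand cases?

71

In a free market, 229 - P = 8P - 113 gives the equilibrium P* = 38, Q* = 191.
Since 23 < 38, the ceiling is binding.
At P = 23: Qd = 229 - 23 = 206 and Qs = 8·23 - 113 = 71.
The quantity actually transacted is the short side, supply: 71.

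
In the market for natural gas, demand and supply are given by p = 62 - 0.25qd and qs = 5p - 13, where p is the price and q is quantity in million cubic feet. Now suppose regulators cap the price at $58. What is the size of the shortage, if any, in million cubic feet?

Rearranging demand gives qd = 248 - 4p. In a free market, 248 - 4p = 5p - 13 gives the equilibrium p* = 29, q* = 132.
Since 58 is above p* = 29, the ceiling does not bind and the free-market outcome prevails.
Since the control does not bind, there is no shortage.

0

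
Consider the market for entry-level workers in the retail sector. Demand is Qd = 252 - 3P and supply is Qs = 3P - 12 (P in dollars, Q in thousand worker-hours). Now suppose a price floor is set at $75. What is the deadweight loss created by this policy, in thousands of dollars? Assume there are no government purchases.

Equilibrium: 252 - 3P = 3P - 12, so 264 = 6P and P* = 44, Q* = 120.
Because the floor (75) lies above the market-clearing price, it is binding.
At P = 75: Qd = 252 - 3·75 = 27 and Qs = 3·75 - 12 = 213.
Quantity traded falls to 27. At Q = 27 the demand price is (252 - 27)/3 = 75 and the supply price is (12 + 27)/3 = 13.
Deadweight loss = ½ · (75 - 13) · (120 - 27) = ½ · 62 · 93 = 2883.

2883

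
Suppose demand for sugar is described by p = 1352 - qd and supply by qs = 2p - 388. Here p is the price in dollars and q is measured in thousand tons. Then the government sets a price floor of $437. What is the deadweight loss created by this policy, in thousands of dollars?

0

Rearranging demand gives qd = 1352 - p. Without the control the market clears where 1352 - p = 2p - 388, i.e. p* = 580 and q* = 772.
Since 437 is below p* = 580, the floor does not bind and the free-market outcome prevails.
Since the control does not bind, no trades are prevented and deadweight loss is zero.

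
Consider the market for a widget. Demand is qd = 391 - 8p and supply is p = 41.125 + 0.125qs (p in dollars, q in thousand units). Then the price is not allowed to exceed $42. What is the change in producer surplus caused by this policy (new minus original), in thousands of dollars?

Rearranging supply gives qs = 8p - 329. In a free market, 391 - 8p = 8p - 329 gives the equilibrium p* = 45, q* = 31.
Since 42 < 45, the ceiling is binding.
At p = 42: qd = 391 - 8·42 = 55 and qs = 8·42 - 329 = 7.
Producer surplus without the control is ½ · (45 - 41.125) · 31 = 60.0625.
With the ceiling, producers sell 7 units at 42, so PS = ½ · (42 - 41.125) · 7 = 3.0625.
Change in producer surplus = 3.0625 - 60.0625 = -57.

-57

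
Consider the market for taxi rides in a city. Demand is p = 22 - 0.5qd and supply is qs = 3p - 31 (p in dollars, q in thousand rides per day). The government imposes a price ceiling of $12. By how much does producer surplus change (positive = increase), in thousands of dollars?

-28.5

Rearranging demand gives qd = 44 - 2p. Equilibrium: 44 - 2p = 3p - 31, so 75 = 5p and p* = 15, q* = 14.
Since 12 < 15, the ceiling is binding.
At p = 12: qd = 44 - 2·12 = 20 and qs = 3·12 - 31 = 5.
Producer surplus without the control is ½ · (15 - 31/3) · 14 = 98/3.
With the ceiling, producers sell 5 units at 12, so PS = ½ · (12 - 31/3) · 5 = 25/6.
Change in producer surplus = 25/6 - 98/3 = -28.5.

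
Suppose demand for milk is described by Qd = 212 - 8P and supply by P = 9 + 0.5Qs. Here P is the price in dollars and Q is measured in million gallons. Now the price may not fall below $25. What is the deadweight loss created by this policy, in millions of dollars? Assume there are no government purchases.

80

Rearranging supply gives Qs = 2P - 18. Setting quantity demanded equal to quantity supplied, 212 - 8P = 2P - 18, gives P* = 23 and Q* = 28.
The floor of 25 is above the equilibrium price 23, so it binds.
At P = 25: Qd = 212 - 8·25 = 12 and Qs = 2·25 - 18 = 32.
Quantity traded falls to 12. At Q = 12 the demand price is (212 - 12)/8 = 25 and the supply price is (18 + 12)/2 = 15.
Deadweight loss = ½ · (25 - 15) · (28 - 12) = ½ · 10 · 16 = 80.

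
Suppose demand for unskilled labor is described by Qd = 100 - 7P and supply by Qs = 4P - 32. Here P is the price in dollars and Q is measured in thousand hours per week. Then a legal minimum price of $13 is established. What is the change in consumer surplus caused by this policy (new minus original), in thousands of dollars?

-12.5

Setting quantity demanded equal to quantity supplied, 100 - 7P = 4P - 32, gives P* = 12 and Q* = 16.
Because the floor (13) lies above the market-clearing price, it is binding.
At P = 13: Qd = 100 - 7·13 = 9 and Qs = 4·13 - 32 = 20.
Consumer surplus without the control is ½ · (100/7 - 12) · 16 = 128/7.
With the floor, consumers buy 9 units at 13, so CS = ½ · (100/7 - 13) · 9 = 81/14.
Change in consumer surplus = 81/14 - 128/7 = -12.5.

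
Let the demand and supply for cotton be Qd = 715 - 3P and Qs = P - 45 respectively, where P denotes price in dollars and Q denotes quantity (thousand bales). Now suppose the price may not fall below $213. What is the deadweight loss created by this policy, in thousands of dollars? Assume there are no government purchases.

3174

Without the control the market clears where 715 - 3P = P - 45, i.e. P* = 190 and Q* = 145.
Since 213 > 190, the floor is binding.
At P = 213: Qd = 715 - 3·213 = 76 and Qs = 213 - 45 = 168.
Quantity traded falls to 76. At Q = 76 the demand price is (715 - 76)/3 = 213 and the supply price is 45 + 76 = 121.
Deadweight loss = ½ · (213 - 121) · (145 - 76) = ½ · 92 · 69 = 3174.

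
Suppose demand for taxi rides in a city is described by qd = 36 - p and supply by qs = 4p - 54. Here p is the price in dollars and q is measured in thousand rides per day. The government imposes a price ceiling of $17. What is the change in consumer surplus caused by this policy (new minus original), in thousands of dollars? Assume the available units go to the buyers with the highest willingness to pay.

Without the control the market clears where 36 - p = 4p - 54, i.e. p* = 18 and q* = 18.
Since 17 < 18, the ceiling is binding.
At p = 17: qd = 36 - 17 = 19 and qs = 4·17 - 54 = 14.
Consumer surplus without the control is ½ · (36 - 18) · 18 = 162.
With the ceiling, 14 units are sold at 17 (assume they go to the highest-value buyers). The demand price at q = 14 is 22, so CS = ½ · [(36 - 17) + (22 - 17)] · 14 = 168.
Change in consumer surplus = 168 - 162 = 6.

6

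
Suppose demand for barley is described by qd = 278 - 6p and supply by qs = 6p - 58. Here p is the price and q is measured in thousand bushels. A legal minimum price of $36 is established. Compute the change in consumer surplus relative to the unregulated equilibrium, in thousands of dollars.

Equilibrium: 278 - 6p = 6p - 58, so 336 = 12p and p* = 28, q* = 110.
Since 36 > 28, the floor is binding.
At p = 36: qd = 278 - 6·36 = 62 and qs = 6·36 - 58 = 158.
Consumer surplus without the control is ½ · (139/3 - 28) · 110 = 3025/3.
With the floor, consumers buy 62 units at 36, so CS = ½ · (139/3 - 36) · 62 = 961/3.
Change in consumer surplus = 961/3 - 3025/3 = -688.

-688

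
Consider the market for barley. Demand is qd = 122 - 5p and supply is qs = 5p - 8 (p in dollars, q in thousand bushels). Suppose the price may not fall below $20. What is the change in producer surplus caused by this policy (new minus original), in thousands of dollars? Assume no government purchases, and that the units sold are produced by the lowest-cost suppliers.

31.5

Equilibrium: 122 - 5p = 5p - 8, so 130 = 10p and p* = 13, q* = 57.
The floor of 20 is above the equilibrium price 13, so it binds.
At p = 20: qd = 122 - 5·20 = 22 and qs = 5·20 - 8 = 92.
Producer surplus without the control is ½ · (13 - 1.6) · 57 = 324.9.
With the floor, 22 units are sold at 20. The supply price at q = 22 is 6, so PS = ½ · [(20 - 1.6) + (20 - 6)] · 22 = 356.4.
Change in producer surplus = 356.4 - 324.9 = 31.5.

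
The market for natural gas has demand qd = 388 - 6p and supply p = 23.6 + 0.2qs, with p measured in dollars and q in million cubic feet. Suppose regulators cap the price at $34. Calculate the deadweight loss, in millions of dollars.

Rearranging supply gives qs = 5p - 118. In a free market, 388 - 6p = 5p - 118 gives the equilibrium p* = 46, q* = 112.
Since 34 < 46, the ceiling is binding.
At p = 34: qd = 388 - 6·34 = 184 and qs = 5·34 - 118 = 52.
Quantity traded falls to 52. At q = 52 the demand price is (388 - 52)/6 = 56 and the supply price is (118 + 52)/5 = 34.
Deadweight loss = ½ · (56 - 34) · (112 - 52) = ½ · 22 · 60 = 660.

660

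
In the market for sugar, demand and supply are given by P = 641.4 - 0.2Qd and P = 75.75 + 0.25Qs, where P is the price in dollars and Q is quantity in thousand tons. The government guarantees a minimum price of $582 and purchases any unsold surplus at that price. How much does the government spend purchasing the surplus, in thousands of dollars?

1005696

Rearranging demand gives Qd = 3207 - 5P; rearranging supply gives Qs = 4P - 303. In a free market, 3207 - 5P = 4P - 303 gives the equilibrium P* = 390, Q* = 1257.
Because the floor (582) lies above the market-clearing price, it is binding.
At P = 582: Qd = 3207 - 5·582 = 297 and Qs = 4·582 - 303 = 2025.
Surplus = Qs - Qd = 1728.
Government expenditure = surplus × support price = 1728 × 582 = 1005696.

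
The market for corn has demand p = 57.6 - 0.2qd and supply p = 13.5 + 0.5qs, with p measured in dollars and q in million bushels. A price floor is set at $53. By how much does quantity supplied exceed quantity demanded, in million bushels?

56

Rearranging demand gives qd = 288 - 5p; rearranging supply gives qs = 2p - 27. In a free market, 288 - 5p = 2p - 27 gives the equilibrium p* = 45, q* = 63.
Because the floor (53) lies above the market-clearing price, it is binding.
At p = 53: qd = 288 - 5·53 = 23 and qs = 2·53 - 27 = 79.
Surplus = qs - qd = 79 - 23 = 56.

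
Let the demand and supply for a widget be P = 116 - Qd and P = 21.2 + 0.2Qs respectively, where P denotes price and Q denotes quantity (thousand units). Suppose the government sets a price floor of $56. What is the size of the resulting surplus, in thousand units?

114

Rearranging demand gives Qd = 116 - P; rearranging supply gives Qs = 5P - 106. Setting quantity demanded equal to quantity supplied, 116 - P = 5P - 106, gives P* = 37 and Q* = 79.
The floor of 56 is above the equilibrium price 37, so it binds.
At P = 56: Qd = 116 - 56 = 60 and Qs = 5·56 - 106 = 174.
Surplus = Qs - Qd = 174 - 60 = 114.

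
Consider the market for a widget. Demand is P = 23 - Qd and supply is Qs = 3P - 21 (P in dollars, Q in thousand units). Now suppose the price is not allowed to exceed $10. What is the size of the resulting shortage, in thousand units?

Rearranging demand gives Qd = 23 - P. In a free market, 23 - P = 3P - 21 gives the equilibrium P* = 11, Q* = 12.
The ceiling of 10 is below the equilibrium price 11, so it binds.
At P = 10: Qd = 23 - 10 = 13 and Qs = 3·10 - 21 = 9.
Shortage = Qd - Qs = 13 - 9 = 4.

4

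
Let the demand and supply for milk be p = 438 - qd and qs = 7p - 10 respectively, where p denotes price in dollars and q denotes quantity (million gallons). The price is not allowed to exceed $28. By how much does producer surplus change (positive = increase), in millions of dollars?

-7952

Rearranging demand gives qd = 438 - p. Without the control the market clears where 438 - p = 7p - 10, i.e. p* = 56 and q* = 382.
Because the ceiling (28) lies below the market-clearing price, it is binding.
At p = 28: qd = 438 - 28 = 410 and qs = 7·28 - 10 = 186.
Producer surplus without the control is ½ · (56 - 10/7) · 382 = 72962/7.
With the ceiling, producers sell 186 units at 28, so PS = ½ · (28 - 10/7) · 186 = 17298/7.
Change in producer surplus = 17298/7 - 72962/7 = -7952.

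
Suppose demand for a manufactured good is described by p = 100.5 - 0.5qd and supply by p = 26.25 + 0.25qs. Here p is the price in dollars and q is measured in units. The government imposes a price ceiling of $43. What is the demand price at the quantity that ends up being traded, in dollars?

Rearranging demand gives qd = 201 - 2p; rearranging supply gives qs = 4p - 105. Equilibrium: 201 - 2p = 4p - 105, so 306 = 6p and p* = 51, q* = 99.
Since 43 < 51, the ceiling is binding.
At p = 43: qd = 201 - 2·43 = 115 and qs = 4·43 - 105 = 67.
Only 67 units reach the market. On the demand curve, the marginal buyer's willingness to pay at q = 67 is (201 - 67)/2 = 67.

67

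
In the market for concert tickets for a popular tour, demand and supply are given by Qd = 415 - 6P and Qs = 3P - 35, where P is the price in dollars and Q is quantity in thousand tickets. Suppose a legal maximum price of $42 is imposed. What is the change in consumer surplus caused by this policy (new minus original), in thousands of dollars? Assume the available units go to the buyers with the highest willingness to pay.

680

Equilibrium: 415 - 6P = 3P - 35, so 450 = 9P and P* = 50, Q* = 115.
Since 42 < 50, the ceiling is binding.
At P = 42: Qd = 415 - 6·42 = 163 and Qs = 3·42 - 35 = 91.
Consumer surplus without the control is ½ · (415/6 - 50) · 115 = 13225/12.
With the ceiling, 91 units are sold at 42 (assume they go to the highest-value buyers). The demand price at Q = 91 is 54, so CS = ½ · [(415/6 - 42) + (54 - 42)] · 91 = 21385/12.
Change in consumer surplus = 21385/12 - 13225/12 = 680.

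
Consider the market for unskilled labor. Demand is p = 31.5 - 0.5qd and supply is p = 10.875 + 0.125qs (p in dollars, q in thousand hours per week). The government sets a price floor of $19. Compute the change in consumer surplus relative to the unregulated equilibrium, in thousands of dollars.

-116

Rearranging demand gives qd = 63 - 2p; rearranging supply gives qs = 8p - 87. In a free market, 63 - 2p = 8p - 87 gives the equilibrium p* = 15, q* = 33.
The floor of 19 is above the equilibrium price 15, so it binds.
At p = 19: qd = 63 - 2·19 = 25 and qs = 8·19 - 87 = 65.
Consumer surplus without the control is ½ · (31.5 - 15) · 33 = 272.25.
With the floor, consumers buy 25 units at 19, so CS = ½ · (31.5 - 19) · 25 = 156.25.
Change in consumer surplus = 156.25 - 272.25 = -116.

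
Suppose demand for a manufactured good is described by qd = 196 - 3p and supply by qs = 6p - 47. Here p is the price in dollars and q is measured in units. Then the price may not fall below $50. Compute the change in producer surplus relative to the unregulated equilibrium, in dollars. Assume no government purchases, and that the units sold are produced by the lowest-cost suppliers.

661.25

Equilibrium: 196 - 3p = 6p - 47, so 243 = 9p and p* = 27, q* = 115.
Because the floor (50) lies above the market-clearing price, it is binding.
At p = 50: qd = 196 - 3·50 = 46 and qs = 6·50 - 47 = 253.
Producer surplus without the control is ½ · (27 - 47/6) · 115 = 13225/12.
With the floor, 46 units are sold at 50. The supply price at q = 46 is 15.5, so PS = ½ · [(50 - 47/6) + (50 - 15.5)] · 46 = 5290/3.
Change in producer surplus = 5290/3 - 13225/12 = 661.25.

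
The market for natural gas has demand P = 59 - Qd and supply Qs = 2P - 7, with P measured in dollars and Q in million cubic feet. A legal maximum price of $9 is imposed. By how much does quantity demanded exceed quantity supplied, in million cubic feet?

39

Rearranging demand gives Qd = 59 - P. Setting quantity demanded equal to quantity supplied, 59 - P = 2P - 7, gives P* = 22 and Q* = 37.
Since 9 < 22, the ceiling is binding.
At P = 9: Qd = 59 - 9 = 50 and Qs = 2·9 - 7 = 11.
Shortage = Qd - Qs = 50 - 11 = 39.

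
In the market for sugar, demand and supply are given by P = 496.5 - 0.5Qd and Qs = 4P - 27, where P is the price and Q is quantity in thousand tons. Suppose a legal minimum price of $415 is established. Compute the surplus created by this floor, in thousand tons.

Rearranging demand gives Qd = 993 - 2P. Without the control the market clears where 993 - 2P = 4P - 27, i.e. P* = 170 and Q* = 653.
Because the floor (415) lies above the market-clearing price, it is binding.
At P = 415: Qd = 993 - 2·415 = 163 and Qs = 4·415 - 27 = 1633.
Surplus = Qs - Qd = 1633 - 163 = 1470.

1470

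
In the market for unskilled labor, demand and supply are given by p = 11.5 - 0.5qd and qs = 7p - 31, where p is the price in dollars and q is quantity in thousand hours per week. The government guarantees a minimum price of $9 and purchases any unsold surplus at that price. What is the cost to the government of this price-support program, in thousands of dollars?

243

Rearranging demand gives qd = 23 - 2p. Setting quantity demanded equal to quantity supplied, 23 - 2p = 7p - 31, gives p* = 6 and q* = 11.
Since 9 > 6, the floor is binding.
At p = 9: qd = 23 - 2·9 = 5 and qs = 7·9 - 31 = 32.
Surplus = qs - qd = 27.
Government expenditure = surplus × support price = 27 × 9 = 243.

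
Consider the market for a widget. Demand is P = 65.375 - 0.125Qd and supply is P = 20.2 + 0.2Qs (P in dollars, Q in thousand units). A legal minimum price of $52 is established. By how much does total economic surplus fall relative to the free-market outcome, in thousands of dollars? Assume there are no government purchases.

Rearranging demand gives Qd = 523 - 8P; rearranging supply gives Qs = 5P - 101. In a free market, 523 - 8P = 5P - 101 gives the equilibrium P* = 48, Q* = 139.
Since 52 > 48, the floor is binding.
At P = 52: Qd = 523 - 8·52 = 107 and Qs = 5·52 - 101 = 159.
Quantity traded falls to 107. At Q = 107 the demand price is (523 - 107)/8 = 52 and the supply price is (101 + 107)/5 = 41.6.
Deadweight loss = ½ · (52 - 41.6) · (139 - 107) = ½ · 10.4 · 32 = 166.4.

166.4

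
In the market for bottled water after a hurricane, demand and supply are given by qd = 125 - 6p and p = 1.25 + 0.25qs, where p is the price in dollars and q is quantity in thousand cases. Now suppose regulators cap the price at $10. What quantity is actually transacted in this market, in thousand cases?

Rearranging supply gives qs = 4p - 5. Equilibrium: 125 - 6p = 4p - 5, so 130 = 10p and p* = 13, q* = 47.
Because the ceiling (10) lies below the market-clearing price, it is binding.
At p = 10: qd = 125 - 6·10 = 65 and qs = 4·10 - 5 = 35.
The quantity actually transacted is the short side, supply: 35.

35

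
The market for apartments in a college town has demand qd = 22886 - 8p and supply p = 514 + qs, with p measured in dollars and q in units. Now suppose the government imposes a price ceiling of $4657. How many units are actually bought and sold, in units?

2086

Rearranging supply gives qs = p - 514. Setting quantity demanded equal to quantity supplied, 22886 - 8p = p - 514, gives p* = 2600 and q* = 2086.
Since 4657 is above p* = 2600, the ceiling does not bind and the free-market outcome prevails.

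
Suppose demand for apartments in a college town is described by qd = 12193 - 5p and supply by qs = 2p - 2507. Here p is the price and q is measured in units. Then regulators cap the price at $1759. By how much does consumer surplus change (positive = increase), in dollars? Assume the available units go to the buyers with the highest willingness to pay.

298238.6

Setting quantity demanded equal to quantity supplied, 12193 - 5p = 2p - 2507, gives p* = 2100 and q* = 1693.
Since 1759 < 2100, the ceiling is binding.
At p = 1759: qd = 12193 - 5·1759 = 3398 and qs = 2·1759 - 2507 = 1011.
Consumer surplus without the control is ½ · (2438.6 - 2100) · 1693 = 286624.9.
With the ceiling, 1011 units are sold at 1759 (assume they go to the highest-value buyers). The demand price at q = 1011 is 2236.4, so CS = ½ · [(2438.6 - 1759) + (2236.4 - 1759)] · 1011 = 584863.5.
Change in consumer surplus = 584863.5 - 286624.9 = 298238.6.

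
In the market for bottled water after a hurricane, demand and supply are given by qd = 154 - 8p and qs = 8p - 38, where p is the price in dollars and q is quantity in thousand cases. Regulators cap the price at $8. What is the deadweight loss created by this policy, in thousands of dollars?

Setting quantity demanded equal to quantity supplied, 154 - 8p = 8p - 38, gives p* = 12 and q* = 58.
The ceiling of 8 is below the equilibrium price 12, so it binds.
At p = 8: qd = 154 - 8·8 = 90 and qs = 8·8 - 38 = 26.
Quantity traded falls to 26. At q = 26 the demand price is (154 - 26)/8 = 16 and the supply price is (38 + 26)/8 = 8.
Deadweight loss = ½ · (16 - 8) · (58 - 26) = ½ · 8 · 32 = 128.

128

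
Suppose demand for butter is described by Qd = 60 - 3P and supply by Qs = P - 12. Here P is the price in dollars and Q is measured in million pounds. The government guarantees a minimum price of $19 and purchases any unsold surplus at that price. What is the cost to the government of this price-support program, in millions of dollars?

In a free market, 60 - 3P = P - 12 gives the equilibrium P* = 18, Q* = 6.
The floor of 19 is above the equilibrium price 18, so it binds.
At P = 19: Qd = 60 - 3·19 = 3 and Qs = 19 - 12 = 7.
Surplus = Qs - Qd = 4.
Government expenditure = surplus × support price = 4 × 19 = 76.

76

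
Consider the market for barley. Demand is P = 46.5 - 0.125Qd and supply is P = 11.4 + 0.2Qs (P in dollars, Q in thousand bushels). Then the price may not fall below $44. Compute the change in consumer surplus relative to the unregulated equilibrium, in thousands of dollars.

Rearranging demand gives Qd = 372 - 8P; rearranging supply gives Qs = 5P - 57. Without the control the market clears where 372 - 8P = 5P - 57, i.e. P* = 33 and Q* = 108.
Because the floor (44) lies above the market-clearing price, it is binding.
At P = 44: Qd = 372 - 8·44 = 20 and Qs = 5·44 - 57 = 163.
Consumer surplus without the control is ½ · (46.5 - 33) · 108 = 729.
With the floor, consumers buy 20 units at 44, so CS = ½ · (46.5 - 44) · 20 = 25.
Change in consumer surplus = 25 - 729 = -704.

-704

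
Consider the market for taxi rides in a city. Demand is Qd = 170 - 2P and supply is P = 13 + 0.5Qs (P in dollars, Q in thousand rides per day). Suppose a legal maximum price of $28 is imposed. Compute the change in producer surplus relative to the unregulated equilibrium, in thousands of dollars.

Rearranging supply gives Qs = 2P - 26. Without the control the market clears where 170 - 2P = 2P - 26, i.e. P* = 49 and Q* = 72.
Because the ceiling (28) lies below the market-clearing price, it is binding.
At P = 28: Qd = 170 - 2·28 = 114 and Qs = 2·28 - 26 = 30.
Producer surplus without the control is ½ · (49 - 13) · 72 = 1296.
With the ceiling, producers sell 30 units at 28, so PS = ½ · (28 - 13) · 30 = 225.
Change in producer surplus = 225 - 1296 = -1071.

-1071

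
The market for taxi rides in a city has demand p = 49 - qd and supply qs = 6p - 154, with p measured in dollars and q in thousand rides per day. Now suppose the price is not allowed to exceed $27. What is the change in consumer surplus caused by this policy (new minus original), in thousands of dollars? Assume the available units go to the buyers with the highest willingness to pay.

-56

Rearranging demand gives qd = 49 - p. Without the control the market clears where 49 - p = 6p - 154, i.e. p* = 29 and q* = 20.
Because the ceiling (27) lies below the market-clearing price, it is binding.
At p = 27: qd = 49 - 27 = 22 and qs = 6·27 - 154 = 8.
Consumer surplus without the control is ½ · (49 - 29) · 20 = 200.
With the ceiling, 8 units are sold at 27 (assume they go to the highest-value buyers). The demand price at q = 8 is 41, so CS = ½ · [(49 - 27) + (41 - 27)] · 8 = 144.
Change in consumer surplus = 144 - 200 = -56.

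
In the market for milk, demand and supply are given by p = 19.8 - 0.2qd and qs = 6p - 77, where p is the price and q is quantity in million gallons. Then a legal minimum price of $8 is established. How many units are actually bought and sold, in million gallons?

19

Rearranging demand gives qd = 99 - 5p. Equilibrium: 99 - 5p = 6p - 77, so 176 = 11p and p* = 16, q* = 19.
Since 8 is below p* = 16, the floor does not bind and the free-market outcome prevails.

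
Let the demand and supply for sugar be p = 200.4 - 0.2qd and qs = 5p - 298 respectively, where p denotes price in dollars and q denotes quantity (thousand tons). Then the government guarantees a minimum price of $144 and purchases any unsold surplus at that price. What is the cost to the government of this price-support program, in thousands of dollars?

20160

Rearranging demand gives qd = 1002 - 5p. Equilibrium: 1002 - 5p = 5p - 298, so 1300 = 10p and p* = 130, q* = 352.
Because the floor (144) lies above the market-clearing price, it is binding.
At p = 144: qd = 1002 - 5·144 = 282 and qs = 5·144 - 298 = 422.
Surplus = qs - qd = 140.
Government expenditure = surplus × support price = 140 × 144 = 20160.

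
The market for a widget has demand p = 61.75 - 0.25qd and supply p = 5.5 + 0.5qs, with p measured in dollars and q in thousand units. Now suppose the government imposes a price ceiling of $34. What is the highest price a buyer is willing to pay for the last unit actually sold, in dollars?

47.5

Rearranging demand gives qd = 247 - 4p; rearranging supply gives qs = 2p - 11. Equilibrium: 247 - 4p = 2p - 11, so 258 = 6p and p* = 43, q* = 75.
Since 34 < 43, the ceiling is binding.
At p = 34: qd = 247 - 4·34 = 111 and qs = 2·34 - 11 = 57.
Only 57 units reach the market. On the demand curve, the marginal buyer's willingness to pay at q = 57 is (247 - 57)/4 = 47.5.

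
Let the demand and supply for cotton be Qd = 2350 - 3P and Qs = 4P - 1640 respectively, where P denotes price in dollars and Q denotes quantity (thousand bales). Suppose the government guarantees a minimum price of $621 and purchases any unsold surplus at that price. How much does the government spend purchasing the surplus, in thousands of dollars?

221697

Setting quantity demanded equal to quantity supplied, 2350 - 3P = 4P - 1640, gives P* = 570 and Q* = 640.
The floor of 621 is above the equilibrium price 570, so it binds.
At P = 621: Qd = 2350 - 3·621 = 487 and Qs = 4·621 - 1640 = 844.
Surplus = Qs - Qd = 357.
Government expenditure = surplus × support price = 357 × 621 = 221697.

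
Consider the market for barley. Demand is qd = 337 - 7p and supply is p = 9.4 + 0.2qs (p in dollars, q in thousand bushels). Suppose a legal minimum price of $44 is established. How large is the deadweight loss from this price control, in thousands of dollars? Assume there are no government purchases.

1209.6

Rearranging supply gives qs = 5p - 47. In a free market, 337 - 7p = 5p - 47 gives the equilibrium p* = 32, q* = 113.
Since 44 > 32, the floor is binding.
At p = 44: qd = 337 - 7·44 = 29 and qs = 5·44 - 47 = 173.
Quantity traded falls to 29. At q = 29 the demand price is (337 - 29)/7 = 44 and the supply price is (47 + 29)/5 = 15.2.
Deadweight loss = ½ · (44 - 15.2) · (113 - 29) = ½ · 28.8 · 84 = 1209.6.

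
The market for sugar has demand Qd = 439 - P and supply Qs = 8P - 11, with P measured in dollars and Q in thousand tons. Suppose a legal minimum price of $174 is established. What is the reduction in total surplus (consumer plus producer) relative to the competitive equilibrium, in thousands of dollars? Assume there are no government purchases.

Setting quantity demanded equal to quantity supplied, 439 - P = 8P - 11, gives P* = 50 and Q* = 389.
Since 174 > 50, the floor is binding.
At P = 174: Qd = 439 - 174 = 265 and Qs = 8·174 - 11 = 1381.
Quantity traded falls to 265. At Q = 265 the demand price is 439 - 265 = 174 and the supply price is (11 + 265)/8 = 34.5.
Deadweight loss = ½ · (174 - 34.5) · (389 - 265) = ½ · 139.5 · 124 = 8649.

8649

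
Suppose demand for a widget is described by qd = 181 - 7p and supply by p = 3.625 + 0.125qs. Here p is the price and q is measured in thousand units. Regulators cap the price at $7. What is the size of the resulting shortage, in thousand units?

105

Rearranging supply gives qs = 8p - 29. Setting quantity demanded equal to quantity supplied, 181 - 7p = 8p - 29, gives p* = 14 and q* = 83.
Since 7 < 14, the ceiling is binding.
At p = 7: qd = 181 - 7·7 = 132 and qs = 8·7 - 29 = 27.
Shortage = qd - qs = 132 - 27 = 105.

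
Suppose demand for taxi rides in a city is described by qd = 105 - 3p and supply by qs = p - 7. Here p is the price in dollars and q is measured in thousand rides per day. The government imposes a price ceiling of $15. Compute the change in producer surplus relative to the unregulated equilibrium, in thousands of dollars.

-188.5

In a free market, 105 - 3p = p - 7 gives the equilibrium p* = 28, q* = 21.
Because the ceiling (15) lies below the market-clearing price, it is binding.
At p = 15: qd = 105 - 3·15 = 60 and qs = 15 - 7 = 8.
Producer surplus without the control is ½ · (28 - 7) · 21 = 220.5.
With the ceiling, producers sell 8 units at 15, so PS = ½ · (15 - 7) · 8 = 32.
Change in producer surplus = 32 - 220.5 = -188.5.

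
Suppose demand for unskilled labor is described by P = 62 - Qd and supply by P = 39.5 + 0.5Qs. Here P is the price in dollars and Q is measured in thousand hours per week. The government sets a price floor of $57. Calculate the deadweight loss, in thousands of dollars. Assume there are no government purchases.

75

Rearranging demand gives Qd = 62 - P; rearranging supply gives Qs = 2P - 79. Equilibrium: 62 - P = 2P - 79, so 141 = 3P and P* = 47, Q* = 15.
The floor of 57 is above the equilibrium price 47, so it binds.
At P = 57: Qd = 62 - 57 = 5 and Qs = 2·57 - 79 = 35.
Quantity traded falls to 5. At Q = 5 the demand price is 62 - 5 = 57 and the supply price is (79 + 5)/2 = 42.
Deadweight loss = ½ · (57 - 42) · (15 - 5) = ½ · 15 · 10 = 75.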